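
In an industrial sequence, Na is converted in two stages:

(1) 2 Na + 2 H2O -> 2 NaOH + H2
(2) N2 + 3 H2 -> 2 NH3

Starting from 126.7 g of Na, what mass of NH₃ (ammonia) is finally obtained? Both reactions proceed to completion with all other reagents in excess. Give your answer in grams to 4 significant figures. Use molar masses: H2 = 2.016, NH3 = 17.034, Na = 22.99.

n(Na) = 126.70 / 22.99 = 5.5111 mol.
Step 1 gives a 2:1 ratio of Na to H2, so n(H2) = 2.7555 mol.
In step 2 the H2:NH3 ratio is 3:2, so n(NH3) = 1.8370 mol.
Mass of NH3 = 1.8370 × 17.034 = 31.292 g.

31.29 g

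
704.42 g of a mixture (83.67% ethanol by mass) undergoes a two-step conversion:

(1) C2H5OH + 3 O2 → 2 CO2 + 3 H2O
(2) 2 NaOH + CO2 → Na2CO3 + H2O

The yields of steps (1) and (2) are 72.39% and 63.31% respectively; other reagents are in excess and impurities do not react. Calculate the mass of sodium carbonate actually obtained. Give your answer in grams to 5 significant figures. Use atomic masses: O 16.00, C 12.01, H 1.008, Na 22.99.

Pure C2H5OH = 704.42 × 0.8367 = 589.388 g.
M(C2H5OH) = 2(12.01) + 6(1.008) + 16.00 = 46.068 g/mol.
M(Na2CO3) = 2(22.99) + 12.01 + 3(16.00) = 105.99 g/mol.
n(C2H5OH) = 589.388 / 46.068 = 12.7939 mol.
Step 1 (C2H5OH:CO2 = 1:2): theoretical n(CO2) = 25.5877 mol; at 72.39% yield, n(CO2) = 18.5230 mol.
Step 2 (CO2:Na2CO3 = 1:1): theoretical n(Na2CO3) = 18.5230 mol, so theoretical mass = 18.5230 × 105.99 = 1963.25 g.
At 63.31% yield, actual mass of Na2CO3 = 1963.25 × 0.6331 = 1242.93 g.

1242.9 g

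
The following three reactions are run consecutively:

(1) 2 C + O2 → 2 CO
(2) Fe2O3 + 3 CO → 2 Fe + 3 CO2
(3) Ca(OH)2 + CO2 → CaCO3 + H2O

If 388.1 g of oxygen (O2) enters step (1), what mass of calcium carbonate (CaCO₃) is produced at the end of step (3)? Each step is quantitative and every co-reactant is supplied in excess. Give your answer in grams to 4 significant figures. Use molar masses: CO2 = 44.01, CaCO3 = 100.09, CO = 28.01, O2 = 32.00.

n(O2) = 388.1 / 32.00 = 12.128 mol.
Reaction (1): O2→CO ratio 1:2 ⇒ n(CO) = 24.256 mol.
Reaction (2): CO→CO2 ratio 3:3 ⇒ n(CO2) = 24.256 mol.
Reaction (3): CO2→CaCO3 ratio 1:1 ⇒ n(CaCO3) = 24.256 mol.
Mass of CaCO3 = 24.256 × 100.09 = 2427.8 g.

2428 g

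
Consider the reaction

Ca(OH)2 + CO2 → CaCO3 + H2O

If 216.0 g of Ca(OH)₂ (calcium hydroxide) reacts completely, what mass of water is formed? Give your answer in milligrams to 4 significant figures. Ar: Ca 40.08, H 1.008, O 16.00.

M(Ca(OH)2) = 40.08 + 2(16.00) + 2(1.008) = 74.096 g/mol.
M(H2O) = 2(1.008) + 16.00 = 18.016 g/mol.
n(Ca(OH)2) = 216.00 g / 74.096 g/mol = 2.9151 mol.
From the equation the Ca(OH)2:H2O mole ratio is 1:1, so n(H2O) = 2.9151 × 1/1 = 2.9151 mol.
Mass of H2O = 2.9151 mol × 18.016 g/mol = 52.519 g.
Converting to mg: 52.519 g = 52520 mg.

52520 mg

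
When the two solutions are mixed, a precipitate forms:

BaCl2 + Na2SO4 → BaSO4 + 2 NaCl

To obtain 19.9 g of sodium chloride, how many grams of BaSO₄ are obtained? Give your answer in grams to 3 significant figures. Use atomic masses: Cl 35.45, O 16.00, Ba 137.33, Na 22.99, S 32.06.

39.7 g

M(NaCl) = 22.99 + 35.45 = 58.44 g/mol.
M(BaSO4) = 137.33 + 32.06 + 4(16.00) = 233.39 g/mol.
n(NaCl) = 19.90 g / 58.44 g/mol = 0.3405 mol.
From the equation the NaCl:BaSO4 mole ratio is 2:1, so n(BaSO4) = 0.3405 × 1/2 = 0.1703 mol.
Mass of BaSO4 = 0.1703 mol × 233.39 g/mol = 39.74 g.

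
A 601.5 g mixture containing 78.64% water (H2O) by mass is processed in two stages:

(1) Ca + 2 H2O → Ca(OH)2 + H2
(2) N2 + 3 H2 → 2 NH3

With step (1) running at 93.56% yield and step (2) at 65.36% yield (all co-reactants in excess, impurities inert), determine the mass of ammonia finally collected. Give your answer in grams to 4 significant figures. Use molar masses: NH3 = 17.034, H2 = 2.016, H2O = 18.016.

91.16 g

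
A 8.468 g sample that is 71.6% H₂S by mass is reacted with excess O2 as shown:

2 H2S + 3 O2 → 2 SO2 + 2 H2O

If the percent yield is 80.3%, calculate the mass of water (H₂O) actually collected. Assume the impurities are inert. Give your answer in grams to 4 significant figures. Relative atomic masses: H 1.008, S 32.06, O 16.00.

Pure H2S available = 8.468 g × 0.716 = 6.0631 g.
M(H2S) = 2(1.008) + 32.06 = 34.076 g/mol.
M(H2O) = 2(1.008) + 16.00 = 18.016 g/mol.
n(H2S) = 6.0631 g / 34.076 g/mol = 0.17793 mol.
From the equation the H2S:H2O mole ratio is 2:2, so n(H2O) = 0.17793 × 2/2 = 0.17793 mol.
Mass of H2O = 0.17793 mol × 18.016 g/mol = 3.2056 g.
Actual mass collected = 3.2056 g × 0.803 = 2.5741 g.

2.574 g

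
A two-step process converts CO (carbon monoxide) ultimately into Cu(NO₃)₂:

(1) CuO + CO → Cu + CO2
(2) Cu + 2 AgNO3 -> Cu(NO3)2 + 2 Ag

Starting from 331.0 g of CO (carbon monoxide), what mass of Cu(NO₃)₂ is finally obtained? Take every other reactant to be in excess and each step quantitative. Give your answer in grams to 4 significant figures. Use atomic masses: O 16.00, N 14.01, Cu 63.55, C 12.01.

M(CO) = 12.01 + 16.00 = 28.01 g/mol.
M(Cu(NO3)2) = 63.55 + 2(14.01) + 6(16.00) = 187.57 g/mol.
n(CO) = 331.00 / 28.01 = 11.817 mol.
Step 1 gives a 1:1 ratio of CO to Cu, so n(Cu) = 11.817 mol.
In step 2 the Cu:Cu(NO3)2 ratio is 1:1, so n(Cu(NO3)2) = 11.817 mol.
Mass of Cu(NO3)2 = 11.817 × 187.57 = 2216.6 g.

2217 g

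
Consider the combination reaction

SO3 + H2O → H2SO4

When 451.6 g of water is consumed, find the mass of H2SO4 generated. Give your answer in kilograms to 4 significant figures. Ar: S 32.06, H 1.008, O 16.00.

M(H2O) = 2(1.008) + 16.00 = 18.016 g/mol.
M(H2SO4) = 2(1.008) + 32.06 + 4(16.00) = 98.076 g/mol.
n(H2O) = 451.60 g / 18.016 g/mol = 25.067 mol.
From the equation the H2O:H2SO4 mole ratio is 1:1, so n(H2SO4) = 25.067 × 1/1 = 25.067 mol.
Mass of H2SO4 = 25.067 mol × 98.076 g/mol = 2458.4 g.
Converting to kg: 2458.4 g = 2.458 kg.

2.458 kg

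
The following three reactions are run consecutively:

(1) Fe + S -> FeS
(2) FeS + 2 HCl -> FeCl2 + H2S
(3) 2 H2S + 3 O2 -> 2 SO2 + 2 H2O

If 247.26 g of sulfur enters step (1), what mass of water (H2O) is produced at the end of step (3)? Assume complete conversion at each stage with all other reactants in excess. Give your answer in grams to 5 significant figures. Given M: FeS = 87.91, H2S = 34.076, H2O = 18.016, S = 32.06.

138.95 g

n(S) = 247.26 / 32.06 = 7.71241 mol.
Reaction (1): S→FeS ratio 1:1 ⇒ n(FeS) = 7.71241 mol.
Reaction (2): FeS→H2S ratio 1:1 ⇒ n(H2S) = 7.71241 mol.
Reaction (3): H2S→H2O ratio 2:2 ⇒ n(H2O) = 7.71241 mol.
Mass of H2O = 7.71241 × 18.016 = 138.947 g.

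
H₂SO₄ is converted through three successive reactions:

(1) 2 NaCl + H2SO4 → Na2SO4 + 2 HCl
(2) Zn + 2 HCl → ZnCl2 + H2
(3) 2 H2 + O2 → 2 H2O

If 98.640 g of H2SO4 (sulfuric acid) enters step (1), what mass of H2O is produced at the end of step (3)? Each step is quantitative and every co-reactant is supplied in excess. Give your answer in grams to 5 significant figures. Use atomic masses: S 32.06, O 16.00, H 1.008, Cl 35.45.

18.120 g

M(H2SO4) = 2(1.008) + 32.06 + 4(16.00) = 98.076 g/mol.
M(H2O) = 2(1.008) + 16.00 = 18.016 g/mol.
n(H2SO4) = 98.640 / 98.076 = 1.00575 mol.
Reaction (1): H2SO4→HCl ratio 1:2 ⇒ n(HCl) = 2.01150 mol.
Reaction (2): HCl→H2 ratio 2:1 ⇒ n(H2) = 1.00575 mol.
Reaction (3): H2→H2O ratio 2:2 ⇒ n(H2O) = 1.00575 mol.
Mass of H2O = 1.00575 × 18.016 = 18.1196 g.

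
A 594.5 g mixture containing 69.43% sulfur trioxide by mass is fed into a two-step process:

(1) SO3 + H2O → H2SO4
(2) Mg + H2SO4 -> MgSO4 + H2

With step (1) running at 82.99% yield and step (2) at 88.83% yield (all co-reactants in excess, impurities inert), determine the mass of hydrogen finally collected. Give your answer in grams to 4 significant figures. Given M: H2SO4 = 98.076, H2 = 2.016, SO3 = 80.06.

7.662 g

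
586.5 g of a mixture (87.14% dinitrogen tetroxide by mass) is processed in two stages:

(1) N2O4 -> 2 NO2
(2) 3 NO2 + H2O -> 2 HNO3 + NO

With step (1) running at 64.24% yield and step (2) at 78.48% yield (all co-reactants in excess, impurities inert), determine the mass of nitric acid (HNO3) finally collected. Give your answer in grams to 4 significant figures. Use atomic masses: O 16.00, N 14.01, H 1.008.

235.3 g

Pure N2O4 = 586.5 × 0.8714 = 511.08 g.
M(N2O4) = 2(14.01) + 4(16.00) = 92.02 g/mol.
M(HNO3) = 1.008 + 14.01 + 3(16.00) = 63.018 g/mol.
n(N2O4) = 511.08 / 92.02 = 5.5540 mol.
Step 1 (N2O4:NO2 = 1:2): theoretical n(NO2) = 11.108 mol; at 64.24% yield, n(NO2) = 7.1357 mol.
Step 2 (NO2:HNO3 = 3:2): theoretical n(HNO3) = 4.7572 mol, so theoretical mass = 4.7572 × 63.018 = 299.79 g.
At 78.48% yield, actual mass of HNO3 = 299.79 × 0.7848 = 235.27 g.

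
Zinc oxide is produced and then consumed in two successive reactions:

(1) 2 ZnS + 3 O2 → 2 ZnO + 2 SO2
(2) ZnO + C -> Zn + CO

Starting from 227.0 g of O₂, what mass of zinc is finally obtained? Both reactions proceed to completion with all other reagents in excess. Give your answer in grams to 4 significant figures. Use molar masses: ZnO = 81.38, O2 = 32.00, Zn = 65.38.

309.2 g

n(O2) = 227.00 / 32.00 = 7.0938 mol.
Step 1 gives a 3:2 ratio of O2 to ZnO, so n(ZnO) = 4.7292 mol.
In step 2 the ZnO:Zn ratio is 1:1, so n(Zn) = 4.7292 mol.
Mass of Zn = 4.7292 × 65.38 = 309.19 g.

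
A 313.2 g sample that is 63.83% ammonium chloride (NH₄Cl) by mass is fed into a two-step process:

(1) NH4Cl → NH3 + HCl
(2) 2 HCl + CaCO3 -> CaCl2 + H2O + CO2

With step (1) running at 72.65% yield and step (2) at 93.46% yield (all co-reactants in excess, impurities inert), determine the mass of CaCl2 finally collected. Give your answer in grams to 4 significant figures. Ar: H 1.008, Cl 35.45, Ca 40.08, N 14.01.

Pure NH4Cl = 313.2 × 0.6383 = 199.92 g.
M(NH4Cl) = 14.01 + 4(1.008) + 35.45 = 53.492 g/mol.
M(CaCl2) = 40.08 + 2(35.45) = 110.98 g/mol.
n(NH4Cl) = 199.92 / 53.492 = 3.7373 mol.
Step 1 (NH4Cl:HCl = 1:1): theoretical n(HCl) = 3.7373 mol; at 72.65% yield, n(HCl) = 2.7151 mol.
Step 2 (HCl:CaCl2 = 2:1): theoretical n(CaCl2) = 1.3576 mol, so theoretical mass = 1.3576 × 110.98 = 150.66 g.
At 93.46% yield, actual mass of CaCl2 = 150.66 × 0.9346 = 140.81 g.

140.8 g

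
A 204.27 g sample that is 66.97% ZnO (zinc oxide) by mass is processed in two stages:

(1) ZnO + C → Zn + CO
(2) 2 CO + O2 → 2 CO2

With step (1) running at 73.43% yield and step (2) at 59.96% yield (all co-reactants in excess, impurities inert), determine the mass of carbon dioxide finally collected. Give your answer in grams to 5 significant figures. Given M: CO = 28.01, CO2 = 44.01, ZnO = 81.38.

32.573 g

Pure ZnO = 204.27 × 0.6697 = 136.800 g.
n(ZnO) = 136.800 / 81.38 = 1.68100 mol.
Step 1 (ZnO:CO = 1:1): theoretical n(CO) = 1.68100 mol; at 73.43% yield, n(CO) = 1.23436 mol.
Step 2 (CO:CO2 = 2:2): theoretical n(CO2) = 1.23436 mol, so theoretical mass = 1.23436 × 44.01 = 54.3240 g.
At 59.96% yield, actual mass of CO2 = 54.3240 × 0.5996 = 32.5727 g.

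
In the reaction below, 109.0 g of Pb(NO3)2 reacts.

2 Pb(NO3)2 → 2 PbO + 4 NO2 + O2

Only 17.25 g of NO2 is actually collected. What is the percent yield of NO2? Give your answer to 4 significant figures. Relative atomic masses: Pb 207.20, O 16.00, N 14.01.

M(Pb(NO3)2) = 207.20 + 2(14.01) + 6(16.00) = 331.22 g/mol.
M(NO2) = 14.01 + 2(16.00) = 46.01 g/mol.
n(Pb(NO3)2) = 109.00 g / 331.22 g/mol = 0.32909 mol.
From the equation the Pb(NO3)2:NO2 mole ratio is 2:4, so n(NO2) = 0.32909 × 4/2 = 0.65817 mol.
Mass of NO2 = 0.65817 mol × 46.01 g/mol = 30.283 g.
This is the theoretical yield. Percent yield = 17.25 g / 30.283 g × 100% = 56.964%.

56.96 %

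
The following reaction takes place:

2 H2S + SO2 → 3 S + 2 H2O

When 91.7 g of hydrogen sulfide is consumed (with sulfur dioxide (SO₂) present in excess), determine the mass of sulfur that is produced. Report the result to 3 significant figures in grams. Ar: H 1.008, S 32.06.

129 g

M(H2S) = 2(1.008) + 32.06 = 34.076 g/mol.
M(S) = 32.06 g/mol.
n(H2S) = 91.70 g / 34.076 g/mol = 2.691 mol.
From the equation the H2S:S mole ratio is 2:3, so n(S) = 2.691 × 3/2 = 4.037 mol.
Mass of S = 4.037 mol × 32.06 g/mol = 129.4 g.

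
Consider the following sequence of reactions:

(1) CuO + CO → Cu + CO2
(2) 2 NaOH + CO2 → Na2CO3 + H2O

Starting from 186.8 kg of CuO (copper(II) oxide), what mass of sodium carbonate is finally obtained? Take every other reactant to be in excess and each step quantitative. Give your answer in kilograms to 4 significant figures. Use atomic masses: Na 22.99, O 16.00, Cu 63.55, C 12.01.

248.9 kg

M(CuO) = 63.55 + 16.00 = 79.55 g/mol.
M(Na2CO3) = 2(22.99) + 12.01 + 3(16.00) = 105.99 g/mol.
186.8 kg = 186800 g.
n(CuO) = 186800 / 79.55 = 2348.2 mol.
Step 1 gives a 1:1 ratio of CuO to CO2, so n(CO2) = 2348.2 mol.
In step 2 the CO2:Na2CO3 ratio is 1:1, so n(Na2CO3) = 2348.2 mol.
Mass of Na2CO3 = 2348.2 × 105.99 = 248890 g = 248.9 kg.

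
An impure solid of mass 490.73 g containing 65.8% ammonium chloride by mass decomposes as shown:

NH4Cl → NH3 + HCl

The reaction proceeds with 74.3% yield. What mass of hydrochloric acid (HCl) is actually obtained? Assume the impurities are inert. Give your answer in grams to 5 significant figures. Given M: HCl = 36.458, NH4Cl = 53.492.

Pure NH4Cl available = 490.73 g × 0.658 = 322.900 g.
n(NH4Cl) = 322.900 g / 53.492 g/mol = 6.03642 mol.
From the equation the NH4Cl:HCl mole ratio is 1:1, so n(HCl) = 6.03642 × 1/1 = 6.03642 mol.
Mass of HCl = 6.03642 mol × 36.458 g/mol = 220.076 g.
Actual mass collected = 220.076 g × 0.743 = 163.516 g.

163.52 g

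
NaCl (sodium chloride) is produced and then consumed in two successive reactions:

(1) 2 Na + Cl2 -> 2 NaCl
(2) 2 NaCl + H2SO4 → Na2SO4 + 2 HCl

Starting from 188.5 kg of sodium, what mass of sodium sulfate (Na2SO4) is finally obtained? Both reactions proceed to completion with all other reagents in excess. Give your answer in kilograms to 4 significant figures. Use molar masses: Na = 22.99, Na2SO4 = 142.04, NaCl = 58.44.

188.5 kg = 188500 g.
n(Na) = 188500 / 22.99 = 8199.2 mol.
Step 1 gives a 2:2 ratio of Na to NaCl, so n(NaCl) = 8199.2 mol.
In step 2 the NaCl:Na2SO4 ratio is 2:1, so n(Na2SO4) = 4099.6 mol.
Mass of Na2SO4 = 4099.6 × 142.04 = 582310 g = 582.3 kg.

582.3 kg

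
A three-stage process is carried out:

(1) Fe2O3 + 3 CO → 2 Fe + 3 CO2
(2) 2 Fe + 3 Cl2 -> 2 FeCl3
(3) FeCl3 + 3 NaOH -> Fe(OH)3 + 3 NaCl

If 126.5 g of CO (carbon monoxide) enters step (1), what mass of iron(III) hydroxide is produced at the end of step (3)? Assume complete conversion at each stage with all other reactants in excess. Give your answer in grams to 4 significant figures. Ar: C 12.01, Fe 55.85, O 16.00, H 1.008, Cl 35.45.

M(CO) = 12.01 + 16.00 = 28.01 g/mol.
M(Fe(OH)3) = 55.85 + 3(16.00) + 3(1.008) = 106.874 g/mol.
n(CO) = 126.5 / 28.01 = 4.5162 mol.
Reaction (1): CO→Fe ratio 3:2 ⇒ n(Fe) = 3.0108 mol.
Reaction (2): Fe→FeCl3 ratio 2:2 ⇒ n(FeCl3) = 3.0108 mol.
Reaction (3): FeCl3→Fe(OH)3 ratio 1:1 ⇒ n(Fe(OH)3) = 3.0108 mol.
Mass of Fe(OH)3 = 3.0108 × 106.874 = 321.78 g.

321.8 g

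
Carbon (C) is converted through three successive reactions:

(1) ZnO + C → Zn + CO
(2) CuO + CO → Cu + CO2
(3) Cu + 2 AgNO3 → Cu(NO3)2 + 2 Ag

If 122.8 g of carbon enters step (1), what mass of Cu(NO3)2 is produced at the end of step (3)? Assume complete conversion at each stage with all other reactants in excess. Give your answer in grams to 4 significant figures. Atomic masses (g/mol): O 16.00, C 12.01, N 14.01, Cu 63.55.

1918 g

M(C) = 12.01 g/mol.
M(Cu(NO3)2) = 63.55 + 2(14.01) + 6(16.00) = 187.57 g/mol.
n(C) = 122.8 / 12.01 = 10.225 mol.
Reaction (1): C→CO ratio 1:1 ⇒ n(CO) = 10.225 mol.
Reaction (2): CO→Cu ratio 1:1 ⇒ n(Cu) = 10.225 mol.
Reaction (3): Cu→Cu(NO3)2 ratio 1:1 ⇒ n(Cu(NO3)2) = 10.225 mol.
Mass of Cu(NO3)2 = 10.225 × 187.57 = 1917.9 g.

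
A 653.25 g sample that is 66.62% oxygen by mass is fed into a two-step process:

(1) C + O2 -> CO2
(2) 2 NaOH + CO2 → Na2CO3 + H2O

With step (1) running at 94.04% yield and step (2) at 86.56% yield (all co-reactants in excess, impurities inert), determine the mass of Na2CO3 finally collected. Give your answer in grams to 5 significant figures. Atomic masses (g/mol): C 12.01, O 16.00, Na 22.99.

Pure O2 = 653.25 × 0.6662 = 435.195 g.
M(O2) = 2(16.00) = 32.00 g/mol.
M(Na2CO3) = 2(22.99) + 12.01 + 3(16.00) = 105.99 g/mol.
n(O2) = 435.195 / 32.00 = 13.5998 mol.
Step 1 (O2:CO2 = 1:1): theoretical n(CO2) = 13.5998 mol; at 94.04% yield, n(CO2) = 12.7893 mol.
Step 2 (CO2:Na2CO3 = 1:1): theoretical n(Na2CO3) = 12.7893 mol, so theoretical mass = 12.7893 × 105.99 = 1355.54 g.
At 86.56% yield, actual mass of Na2CO3 = 1355.54 × 0.8656 = 1173.35 g.

1173.4 g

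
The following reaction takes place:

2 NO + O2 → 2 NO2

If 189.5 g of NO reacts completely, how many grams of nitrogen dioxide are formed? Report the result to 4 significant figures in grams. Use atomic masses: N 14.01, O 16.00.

290.5 g

M(NO) = 14.01 + 16.00 = 30.01 g/mol.
M(NO2) = 14.01 + 2(16.00) = 46.01 g/mol.
n(NO) = 189.50 g / 30.01 g/mol = 6.3146 mol.
From the equation the NO:NO2 mole ratio is 2:2, so n(NO2) = 6.3146 × 2/2 = 6.3146 mol.
Mass of NO2 = 6.3146 mol × 46.01 g/mol = 290.53 g.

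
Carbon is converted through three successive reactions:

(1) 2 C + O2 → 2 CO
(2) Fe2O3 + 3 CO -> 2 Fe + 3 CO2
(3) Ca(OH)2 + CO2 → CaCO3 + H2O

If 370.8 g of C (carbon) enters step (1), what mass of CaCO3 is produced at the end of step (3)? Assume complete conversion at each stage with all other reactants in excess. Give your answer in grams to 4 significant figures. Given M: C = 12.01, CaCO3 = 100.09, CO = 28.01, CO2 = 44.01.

3090 g

n(C) = 370.8 / 12.01 = 30.874 mol.
Reaction (1): C→CO ratio 2:2 ⇒ n(CO) = 30.874 mol.
Reaction (2): CO→CO2 ratio 3:3 ⇒ n(CO2) = 30.874 mol.
Reaction (3): CO2→CaCO3 ratio 1:1 ⇒ n(CaCO3) = 30.874 mol.
Mass of CaCO3 = 30.874 × 100.09 = 3090.2 g.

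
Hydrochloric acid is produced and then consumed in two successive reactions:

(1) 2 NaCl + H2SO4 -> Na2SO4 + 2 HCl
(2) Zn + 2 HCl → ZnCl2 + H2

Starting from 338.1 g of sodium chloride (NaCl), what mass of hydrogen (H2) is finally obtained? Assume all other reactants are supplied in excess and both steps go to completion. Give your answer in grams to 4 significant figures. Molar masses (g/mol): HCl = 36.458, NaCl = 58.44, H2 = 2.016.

n(NaCl) = 338.10 / 58.44 = 5.7854 mol.
Step 1 gives a 2:2 ratio of NaCl to HCl, so n(HCl) = 5.7854 mol.
In step 2 the HCl:H2 ratio is 2:1, so n(H2) = 2.8927 mol.
Mass of H2 = 2.8927 × 2.016 = 5.8317 g.

5.832 g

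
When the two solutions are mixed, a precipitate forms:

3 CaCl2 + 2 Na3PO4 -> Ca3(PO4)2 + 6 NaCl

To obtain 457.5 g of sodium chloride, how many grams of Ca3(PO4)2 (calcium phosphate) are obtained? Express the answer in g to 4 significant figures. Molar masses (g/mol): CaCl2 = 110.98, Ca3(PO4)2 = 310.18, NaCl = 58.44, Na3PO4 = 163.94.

404.7 g

n(NaCl) = 457.50 g / 58.44 g/mol = 7.8285 mol.
From the equation the NaCl:Ca3(PO4)2 mole ratio is 6:1, so n(Ca3(PO4)2) = 7.8285 × 1/6 = 1.3048 mol.
Mass of Ca3(PO4)2 = 1.3048 mol × 310.18 g/mol = 404.71 g.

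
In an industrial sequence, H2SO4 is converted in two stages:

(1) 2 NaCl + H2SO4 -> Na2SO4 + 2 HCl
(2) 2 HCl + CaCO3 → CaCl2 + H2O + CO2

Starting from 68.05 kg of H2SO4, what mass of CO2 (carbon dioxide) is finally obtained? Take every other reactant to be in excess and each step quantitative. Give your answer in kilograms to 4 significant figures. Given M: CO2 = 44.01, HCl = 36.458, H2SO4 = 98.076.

68.05 kg = 68050 g.
n(H2SO4) = 68050 / 98.076 = 693.85 mol.
Step 1 gives a 1:2 ratio of H2SO4 to HCl, so n(HCl) = 1387.7 mol.
In step 2 the HCl:CO2 ratio is 2:1, so n(CO2) = 693.85 mol.
Mass of CO2 = 693.85 × 44.01 = 30536 g = 30.54 kg.

30.54 kg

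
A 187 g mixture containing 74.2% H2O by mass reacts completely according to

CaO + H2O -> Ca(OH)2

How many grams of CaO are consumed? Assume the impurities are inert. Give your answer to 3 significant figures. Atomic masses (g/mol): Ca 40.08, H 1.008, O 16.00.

432 g

Mass of pure H2O = 187 g × 0.742 = 138.8 g.
M(H2O) = 2(1.008) + 16.00 = 18.016 g/mol.
M(CaO) = 40.08 + 16.00 = 56.08 g/mol.
n(H2O) = 138.8 g / 18.016 g/mol = 7.702 mol.
From the equation the H2O:CaO mole ratio is 1:1, so n(CaO) = 7.702 × 1/1 = 7.702 mol.
Mass of CaO = 7.702 mol × 56.08 g/mol = 431.9 g.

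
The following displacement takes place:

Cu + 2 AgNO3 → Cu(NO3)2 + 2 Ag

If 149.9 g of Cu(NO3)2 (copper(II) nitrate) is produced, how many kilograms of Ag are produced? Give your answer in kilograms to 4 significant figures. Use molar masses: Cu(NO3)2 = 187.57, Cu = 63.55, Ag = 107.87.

0.1724 kg

n(Cu(NO3)2) = 149.90 g / 187.57 g/mol = 0.79917 mol.
From the equation the Cu(NO3)2:Ag mole ratio is 1:2, so n(Ag) = 0.79917 × 2/1 = 1.5983 mol.
Mass of Ag = 1.5983 mol × 107.87 g/mol = 172.41 g.
Converting to kg: 172.41 g = 0.1724 kg.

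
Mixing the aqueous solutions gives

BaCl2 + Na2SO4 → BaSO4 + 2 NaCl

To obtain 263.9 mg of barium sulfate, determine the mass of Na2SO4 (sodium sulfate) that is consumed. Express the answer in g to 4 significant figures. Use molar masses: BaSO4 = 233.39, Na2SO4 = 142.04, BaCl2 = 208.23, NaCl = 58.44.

Convert: 263.9 mg = 0.26390 g.
n(BaSO4) = 0.26390 g / 233.39 g/mol = 0.0011307 mol.
From the equation the BaSO4:Na2SO4 mole ratio is 1:1, so n(Na2SO4) = 0.0011307 × 1/1 = 0.0011307 mol.
Mass of Na2SO4 = 0.0011307 mol × 142.04 g/mol = 0.16061 g.

0.1606 g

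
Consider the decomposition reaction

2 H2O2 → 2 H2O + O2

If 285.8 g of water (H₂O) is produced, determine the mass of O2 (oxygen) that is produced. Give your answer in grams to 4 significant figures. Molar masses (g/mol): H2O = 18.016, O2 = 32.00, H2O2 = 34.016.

n(H2O) = 285.80 g / 18.016 g/mol = 15.864 mol.
From the equation the H2O:O2 mole ratio is 2:1, so n(O2) = 15.864 × 1/2 = 7.9318 mol.
Mass of O2 = 7.9318 mol × 32.00 g/mol = 253.82 g.

253.8 g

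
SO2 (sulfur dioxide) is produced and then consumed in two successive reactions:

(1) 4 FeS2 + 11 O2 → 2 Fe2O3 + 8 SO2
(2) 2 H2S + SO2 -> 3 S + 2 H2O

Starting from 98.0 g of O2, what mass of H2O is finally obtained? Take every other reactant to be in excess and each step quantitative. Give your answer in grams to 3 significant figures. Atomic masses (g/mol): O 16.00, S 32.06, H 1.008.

M(O2) = 2(16.00) = 32.00 g/mol.
M(H2O) = 2(1.008) + 16.00 = 18.016 g/mol.
n(O2) = 98.00 / 32.00 = 3.062 mol.
Step 1 gives a 11:8 ratio of O2 to SO2, so n(SO2) = 2.227 mol.
In step 2 the SO2:H2O ratio is 1:2, so n(H2O) = 4.455 mol.
Mass of H2O = 4.455 × 18.016 = 80.25 g.

80.3 g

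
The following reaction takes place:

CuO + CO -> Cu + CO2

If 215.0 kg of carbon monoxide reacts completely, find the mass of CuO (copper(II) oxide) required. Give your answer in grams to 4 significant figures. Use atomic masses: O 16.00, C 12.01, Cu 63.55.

610600 g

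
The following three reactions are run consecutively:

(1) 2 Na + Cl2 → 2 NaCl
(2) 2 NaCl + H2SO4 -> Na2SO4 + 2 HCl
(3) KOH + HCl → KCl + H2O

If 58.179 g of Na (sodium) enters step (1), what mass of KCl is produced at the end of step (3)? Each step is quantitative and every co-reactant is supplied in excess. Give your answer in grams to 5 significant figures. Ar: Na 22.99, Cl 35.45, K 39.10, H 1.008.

188.66 g

M(Na) = 22.99 g/mol.
M(KCl) = 39.10 + 35.45 = 74.55 g/mol.
n(Na) = 58.179 / 22.99 = 2.53062 mol.
Reaction (1): Na→NaCl ratio 2:2 ⇒ n(NaCl) = 2.53062 mol.
Reaction (2): NaCl→HCl ratio 2:2 ⇒ n(HCl) = 2.53062 mol.
Reaction (3): HCl→KCl ratio 1:1 ⇒ n(KCl) = 2.53062 mol.
Mass of KCl = 2.53062 × 74.55 = 188.658 g.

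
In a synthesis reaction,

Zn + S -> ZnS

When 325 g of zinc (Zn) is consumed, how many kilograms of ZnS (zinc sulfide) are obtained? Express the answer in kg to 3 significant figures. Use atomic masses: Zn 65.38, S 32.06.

0.484 kg

M(Zn) = 65.38 g/mol.
M(ZnS) = 65.38 + 32.06 = 97.44 g/mol.
n(Zn) = 325.0 g / 65.38 g/mol = 4.971 mol.
From the equation the Zn:ZnS mole ratio is 1:1, so n(ZnS) = 4.971 × 1/1 = 4.971 mol.
Mass of ZnS = 4.971 mol × 97.44 g/mol = 484.4 g.
Converting to kg: 484.4 g = 0.484 kg.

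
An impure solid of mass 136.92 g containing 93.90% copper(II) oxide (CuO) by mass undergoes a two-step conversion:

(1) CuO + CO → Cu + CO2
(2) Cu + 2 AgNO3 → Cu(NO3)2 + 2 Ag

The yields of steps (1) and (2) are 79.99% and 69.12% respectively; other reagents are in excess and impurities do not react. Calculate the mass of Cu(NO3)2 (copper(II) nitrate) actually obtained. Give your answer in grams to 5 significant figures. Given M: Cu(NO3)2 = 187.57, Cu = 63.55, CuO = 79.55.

Pure CuO = 136.92 × 0.9390 = 128.568 g.
n(CuO) = 128.568 / 79.55 = 1.61619 mol.
Step 1 (CuO:Cu = 1:1): theoretical n(Cu) = 1.61619 mol; at 79.99% yield, n(Cu) = 1.29279 mol.
Step 2 (Cu:Cu(NO3)2 = 1:1): theoretical n(Cu(NO3)2) = 1.29279 mol, so theoretical mass = 1.29279 × 187.57 = 242.489 g.
At 69.12% yield, actual mass of Cu(NO3)2 = 242.489 × 0.6912 = 167.608 g.

167.61 g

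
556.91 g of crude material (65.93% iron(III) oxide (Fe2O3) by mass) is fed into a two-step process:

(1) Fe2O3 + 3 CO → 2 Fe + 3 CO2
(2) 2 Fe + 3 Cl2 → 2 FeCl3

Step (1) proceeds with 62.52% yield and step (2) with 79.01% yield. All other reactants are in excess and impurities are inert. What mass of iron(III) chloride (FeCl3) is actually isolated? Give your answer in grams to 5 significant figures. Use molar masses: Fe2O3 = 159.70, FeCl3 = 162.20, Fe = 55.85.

Pure Fe2O3 = 556.91 × 0.6593 = 367.171 g.
n(Fe2O3) = 367.171 / 159.70 = 2.29913 mol.
Step 1 (Fe2O3:Fe = 1:2): theoretical n(Fe) = 4.59826 mol; at 62.52% yield, n(Fe) = 2.87483 mol.
Step 2 (Fe:FeCl3 = 2:2): theoretical n(FeCl3) = 2.87483 mol, so theoretical mass = 2.87483 × 162.20 = 466.297 g.
At 79.01% yield, actual mass of FeCl3 = 466.297 × 0.7901 = 368.422 g.

368.42 g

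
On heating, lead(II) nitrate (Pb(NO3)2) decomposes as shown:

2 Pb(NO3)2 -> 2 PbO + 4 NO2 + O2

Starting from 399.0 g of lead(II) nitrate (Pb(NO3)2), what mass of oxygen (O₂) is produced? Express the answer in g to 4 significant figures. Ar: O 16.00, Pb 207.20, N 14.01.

M(Pb(NO3)2) = 207.20 + 2(14.01) + 6(16.00) = 331.22 g/mol.
M(O2) = 2(16.00) = 32.00 g/mol.
n(Pb(NO3)2) = 399.00 g / 331.22 g/mol = 1.2046 mol.
From the equation the Pb(NO3)2:O2 mole ratio is 2:1, so n(O2) = 1.2046 × 1/2 = 0.60232 mol.
Mass of O2 = 0.60232 mol × 32.00 g/mol = 19.274 g.

19.27 g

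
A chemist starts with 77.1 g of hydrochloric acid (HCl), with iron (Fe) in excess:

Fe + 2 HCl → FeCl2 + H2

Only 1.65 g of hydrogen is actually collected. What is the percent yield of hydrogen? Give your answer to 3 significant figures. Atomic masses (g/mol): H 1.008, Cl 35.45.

77.4 %

M(HCl) = 1.008 + 35.45 = 36.458 g/mol.
M(H2) = 2(1.008) = 2.016 g/mol.
n(HCl) = 77.10 g / 36.458 g/mol = 2.115 mol.
From the equation the HCl:H2 mole ratio is 2:1, so n(H2) = 2.115 × 1/2 = 1.057 mol.
Mass of H2 = 1.057 mol × 2.016 g/mol = 2.132 g.
This is the theoretical yield. Percent yield = 1.65 g / 2.132 g × 100% = 77.40%.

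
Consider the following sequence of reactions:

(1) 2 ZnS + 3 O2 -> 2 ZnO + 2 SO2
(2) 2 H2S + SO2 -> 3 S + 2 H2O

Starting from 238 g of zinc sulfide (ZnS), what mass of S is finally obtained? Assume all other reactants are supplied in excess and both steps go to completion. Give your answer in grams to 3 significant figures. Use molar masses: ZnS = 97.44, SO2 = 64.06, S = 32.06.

235 g

n(ZnS) = 238.0 / 97.44 = 2.443 mol.
Step 1 gives a 2:2 ratio of ZnS to SO2, so n(SO2) = 2.443 mol.
In step 2 the SO2:S ratio is 1:3, so n(S) = 7.328 mol.
Mass of S = 7.328 × 32.06 = 234.9 g.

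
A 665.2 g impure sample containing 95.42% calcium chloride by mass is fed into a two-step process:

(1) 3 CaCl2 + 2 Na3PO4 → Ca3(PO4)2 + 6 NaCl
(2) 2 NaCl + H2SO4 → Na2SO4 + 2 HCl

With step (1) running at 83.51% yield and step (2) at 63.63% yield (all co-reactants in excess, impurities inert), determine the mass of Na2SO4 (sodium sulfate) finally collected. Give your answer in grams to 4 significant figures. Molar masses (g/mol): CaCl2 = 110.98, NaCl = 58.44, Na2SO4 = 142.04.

431.7 g

Pure CaCl2 = 665.2 × 0.9542 = 634.73 g.
n(CaCl2) = 634.73 / 110.98 = 5.7194 mol.
Step 1 (CaCl2:NaCl = 3:6): theoretical n(NaCl) = 11.439 mol; at 83.51% yield, n(NaCl) = 9.5525 mol.
Step 2 (NaCl:Na2SO4 = 2:1): theoretical n(Na2SO4) = 4.7762 mol, so theoretical mass = 4.7762 × 142.04 = 678.42 g.
At 63.63% yield, actual mass of Na2SO4 = 678.42 × 0.6363 = 431.68 g.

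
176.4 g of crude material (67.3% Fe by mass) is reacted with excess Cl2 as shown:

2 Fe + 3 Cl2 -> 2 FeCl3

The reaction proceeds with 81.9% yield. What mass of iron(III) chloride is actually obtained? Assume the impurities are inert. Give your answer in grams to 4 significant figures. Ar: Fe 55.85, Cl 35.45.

Pure Fe available = 176.4 g × 0.673 = 118.72 g.
M(Fe) = 55.85 g/mol.
M(FeCl3) = 55.85 + 3(35.45) = 162.20 g/mol.
n(Fe) = 118.72 g / 55.85 g/mol = 2.1256 mol.
From the equation the Fe:FeCl3 mole ratio is 2:2, so n(FeCl3) = 2.1256 × 2/2 = 2.1256 mol.
Mass of FeCl3 = 2.1256 mol × 162.20 g/mol = 344.78 g.
Actual mass collected = 344.78 g × 0.819 = 282.37 g.

282.4 g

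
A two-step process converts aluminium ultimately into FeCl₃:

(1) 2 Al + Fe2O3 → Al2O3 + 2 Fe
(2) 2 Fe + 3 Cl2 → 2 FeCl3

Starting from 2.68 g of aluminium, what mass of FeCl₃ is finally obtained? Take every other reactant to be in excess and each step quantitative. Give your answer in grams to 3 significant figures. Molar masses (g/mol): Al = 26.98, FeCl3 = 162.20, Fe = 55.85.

16.1 g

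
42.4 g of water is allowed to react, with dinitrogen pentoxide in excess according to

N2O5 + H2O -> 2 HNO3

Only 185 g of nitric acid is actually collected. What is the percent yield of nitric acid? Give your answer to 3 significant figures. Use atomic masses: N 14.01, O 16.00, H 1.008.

M(H2O) = 2(1.008) + 16.00 = 18.016 g/mol.
M(HNO3) = 1.008 + 14.01 + 3(16.00) = 63.018 g/mol.
n(H2O) = 42.40 g / 18.016 g/mol = 2.353 mol.
From the equation the H2O:HNO3 mole ratio is 1:2, so n(HNO3) = 2.353 × 2/1 = 4.707 mol.
Mass of HNO3 = 4.707 mol × 63.018 g/mol = 296.6 g.
This is the theoretical yield. Percent yield = 185 g / 296.6 g × 100% = 62.37%.

62.4 %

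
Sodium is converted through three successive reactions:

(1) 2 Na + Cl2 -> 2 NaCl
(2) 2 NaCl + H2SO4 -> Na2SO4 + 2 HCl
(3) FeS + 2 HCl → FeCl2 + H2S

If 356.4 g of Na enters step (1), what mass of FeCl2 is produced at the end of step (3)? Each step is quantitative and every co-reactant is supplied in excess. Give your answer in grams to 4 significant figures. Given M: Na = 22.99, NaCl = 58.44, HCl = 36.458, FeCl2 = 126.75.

n(Na) = 356.4 / 22.99 = 15.502 mol.
Reaction (1): Na→NaCl ratio 2:2 ⇒ n(NaCl) = 15.502 mol.
Reaction (2): NaCl→HCl ratio 2:2 ⇒ n(HCl) = 15.502 mol.
Reaction (3): HCl→FeCl2 ratio 2:1 ⇒ n(FeCl2) = 7.7512 mol.
Mass of FeCl2 = 7.7512 × 126.75 = 982.46 g.

982.5 g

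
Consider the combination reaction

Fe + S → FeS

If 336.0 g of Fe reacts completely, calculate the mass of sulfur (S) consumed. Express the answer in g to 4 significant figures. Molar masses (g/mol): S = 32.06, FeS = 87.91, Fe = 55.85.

n(Fe) = 336.00 g / 55.85 g/mol = 6.0161 mol.
From the equation the Fe:S mole ratio is 1:1, so n(S) = 6.0161 × 1/1 = 6.0161 mol.
Mass of S = 6.0161 mol × 32.06 g/mol = 192.88 g.

192.9 g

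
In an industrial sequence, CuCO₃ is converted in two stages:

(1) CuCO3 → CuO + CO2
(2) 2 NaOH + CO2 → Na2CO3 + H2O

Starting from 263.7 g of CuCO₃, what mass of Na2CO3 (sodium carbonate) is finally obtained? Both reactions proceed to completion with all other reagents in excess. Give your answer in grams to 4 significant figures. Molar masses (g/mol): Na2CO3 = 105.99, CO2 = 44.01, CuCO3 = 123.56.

n(CuCO3) = 263.70 / 123.56 = 2.1342 mol.
Step 1 gives a 1:1 ratio of CuCO3 to CO2, so n(CO2) = 2.1342 mol.
In step 2 the CO2:Na2CO3 ratio is 1:1, so n(Na2CO3) = 2.1342 mol.
Mass of Na2CO3 = 2.1342 × 105.99 = 226.20 g.

226.2 g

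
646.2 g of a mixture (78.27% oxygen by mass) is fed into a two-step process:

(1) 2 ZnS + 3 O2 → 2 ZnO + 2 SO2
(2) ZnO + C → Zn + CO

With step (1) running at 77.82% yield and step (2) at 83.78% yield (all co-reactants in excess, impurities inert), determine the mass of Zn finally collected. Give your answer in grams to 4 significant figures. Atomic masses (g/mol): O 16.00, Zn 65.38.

449.2 g

Pure O2 = 646.2 × 0.7827 = 505.78 g.
M(O2) = 2(16.00) = 32.00 g/mol.
M(Zn) = 65.38 g/mol.
n(O2) = 505.78 / 32.00 = 15.806 mol.
Step 1 (O2:ZnO = 3:2): theoretical n(ZnO) = 10.537 mol; at 77.82% yield, n(ZnO) = 8.2000 mol.
Step 2 (ZnO:Zn = 1:1): theoretical n(Zn) = 8.2000 mol, so theoretical mass = 8.2000 × 65.38 = 536.11 g.
At 83.78% yield, actual mass of Zn = 536.11 × 0.8378 = 449.16 g.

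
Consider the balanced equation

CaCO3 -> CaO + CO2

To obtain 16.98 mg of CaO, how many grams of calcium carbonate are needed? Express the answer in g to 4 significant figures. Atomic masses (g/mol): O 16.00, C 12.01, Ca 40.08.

M(CaO) = 40.08 + 16.00 = 56.08 g/mol.
M(CaCO3) = 40.08 + 12.01 + 3(16.00) = 100.09 g/mol.
Convert: 16.98 mg = 0.016980 g.
n(CaO) = 0.016980 g / 56.08 g/mol = 0.00030278 mol.
From the equation the CaO:CaCO3 mole ratio is 1:1, so n(CaCO3) = 0.00030278 × 1/1 = 0.00030278 mol.
Mass of CaCO3 = 0.00030278 mol × 100.09 g/mol = 0.030305 g.

0.03031 g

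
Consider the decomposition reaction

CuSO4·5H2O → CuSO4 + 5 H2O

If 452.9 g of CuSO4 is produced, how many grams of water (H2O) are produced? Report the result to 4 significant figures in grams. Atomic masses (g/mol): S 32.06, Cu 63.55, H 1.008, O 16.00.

255.6 g

M(CuSO4) = 63.55 + 32.06 + 4(16.00) = 159.61 g/mol.
M(H2O) = 2(1.008) + 16.00 = 18.016 g/mol.
n(CuSO4) = 452.90 g / 159.61 g/mol = 2.8375 mol.
From the equation the CuSO4:H2O mole ratio is 1:5, so n(H2O) = 2.8375 × 5/1 = 14.188 mol.
Mass of H2O = 14.188 mol × 18.016 g/mol = 255.61 g.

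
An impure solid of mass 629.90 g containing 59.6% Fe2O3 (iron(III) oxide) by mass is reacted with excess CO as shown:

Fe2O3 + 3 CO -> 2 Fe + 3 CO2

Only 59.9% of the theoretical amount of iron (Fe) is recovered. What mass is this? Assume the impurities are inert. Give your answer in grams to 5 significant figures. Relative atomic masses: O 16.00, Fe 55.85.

157.29 g

Pure Fe2O3 available = 629.90 g × 0.596 = 375.420 g.
M(Fe2O3) = 2(55.85) + 3(16.00) = 159.70 g/mol.
M(Fe) = 55.85 g/mol.
n(Fe2O3) = 375.420 g / 159.70 g/mol = 2.35079 mol.
From the equation the Fe2O3:Fe mole ratio is 1:2, so n(Fe) = 2.35079 × 2/1 = 4.70157 mol.
Mass of Fe = 4.70157 mol × 55.85 g/mol = 262.583 g.
Actual mass collected = 262.583 g × 0.599 = 157.287 g.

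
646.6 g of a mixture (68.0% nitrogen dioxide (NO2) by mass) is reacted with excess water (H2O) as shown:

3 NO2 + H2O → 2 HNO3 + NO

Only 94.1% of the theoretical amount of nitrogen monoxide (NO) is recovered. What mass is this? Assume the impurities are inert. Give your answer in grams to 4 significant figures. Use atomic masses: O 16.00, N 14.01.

89.96 g

Pure NO2 available = 646.6 g × 0.680 = 439.69 g.
M(NO2) = 14.01 + 2(16.00) = 46.01 g/mol.
M(NO) = 14.01 + 16.00 = 30.01 g/mol.
n(NO2) = 439.69 g / 46.01 g/mol = 9.5564 mol.
From the equation the NO2:NO mole ratio is 3:1, so n(NO) = 9.5564 × 1/3 = 3.1855 mol.
Mass of NO = 3.1855 mol × 30.01 g/mol = 95.595 g.
Actual mass collected = 95.595 g × 0.941 = 89.955 g.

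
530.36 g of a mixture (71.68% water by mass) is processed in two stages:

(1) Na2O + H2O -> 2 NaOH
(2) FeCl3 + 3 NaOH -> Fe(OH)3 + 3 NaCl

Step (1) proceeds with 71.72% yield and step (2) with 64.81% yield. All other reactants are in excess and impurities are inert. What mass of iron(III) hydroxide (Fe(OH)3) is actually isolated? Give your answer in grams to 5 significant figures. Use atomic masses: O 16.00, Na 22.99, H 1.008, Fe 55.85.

Pure H2O = 530.36 × 0.7168 = 380.162 g.
M(H2O) = 2(1.008) + 16.00 = 18.016 g/mol.
M(Fe(OH)3) = 55.85 + 3(16.00) + 3(1.008) = 106.874 g/mol.
n(H2O) = 380.162 / 18.016 = 21.1014 mol.
Step 1 (H2O:NaOH = 1:2): theoretical n(NaOH) = 42.2027 mol; at 71.72% yield, n(NaOH) = 30.2678 mol.
Step 2 (NaOH:Fe(OH)3 = 3:1): theoretical n(Fe(OH)3) = 10.0893 mol, so theoretical mass = 10.0893 × 106.874 = 1078.28 g.
At 64.81% yield, actual mass of Fe(OH)3 = 1078.28 × 0.6481 = 698.833 g.

698.83 g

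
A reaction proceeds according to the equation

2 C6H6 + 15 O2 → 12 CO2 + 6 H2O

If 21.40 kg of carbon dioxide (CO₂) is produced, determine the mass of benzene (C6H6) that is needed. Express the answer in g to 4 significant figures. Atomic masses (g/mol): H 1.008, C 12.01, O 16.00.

6330 g

M(CO2) = 12.01 + 2(16.00) = 44.01 g/mol.
M(C6H6) = 6(12.01) + 6(1.008) = 78.108 g/mol.
Convert: 21.40 kg = 21400 g.
n(CO2) = 21400 g / 44.01 g/mol = 486.25 mol.
From the equation the CO2:C6H6 mole ratio is 12:2, so n(C6H6) = 486.25 × 2/12 = 81.042 mol.
Mass of C6H6 = 81.042 mol × 78.108 g/mol = 6330.0 g.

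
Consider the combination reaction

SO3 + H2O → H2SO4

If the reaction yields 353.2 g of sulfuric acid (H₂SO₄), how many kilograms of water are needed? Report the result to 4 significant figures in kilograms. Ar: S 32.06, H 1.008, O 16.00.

0.06488 kg

M(H2SO4) = 2(1.008) + 32.06 + 4(16.00) = 98.076 g/mol.
M(H2O) = 2(1.008) + 16.00 = 18.016 g/mol.
n(H2SO4) = 353.20 g / 98.076 g/mol = 3.6013 mol.
From the equation the H2SO4:H2O mole ratio is 1:1, so n(H2O) = 3.6013 × 1/1 = 3.6013 mol.
Mass of H2O = 3.6013 mol × 18.016 g/mol = 64.881 g.
Converting to kg: 64.881 g = 0.06488 kg.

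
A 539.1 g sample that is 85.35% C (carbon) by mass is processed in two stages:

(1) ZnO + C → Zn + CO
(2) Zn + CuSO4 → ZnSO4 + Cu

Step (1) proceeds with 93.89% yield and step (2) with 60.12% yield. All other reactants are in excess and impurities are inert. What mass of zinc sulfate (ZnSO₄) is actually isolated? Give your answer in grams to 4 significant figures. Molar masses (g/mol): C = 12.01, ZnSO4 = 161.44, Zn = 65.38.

Pure C = 539.1 × 0.8535 = 460.12 g.
n(C) = 460.12 / 12.01 = 38.312 mol.
Step 1 (C:Zn = 1:1): theoretical n(Zn) = 38.312 mol; at 93.89% yield, n(Zn) = 35.971 mol.
Step 2 (Zn:ZnSO4 = 1:1): theoretical n(ZnSO4) = 35.971 mol, so theoretical mass = 35.971 × 161.44 = 5807.1 g.
At 60.12% yield, actual mass of ZnSO4 = 5807.1 × 0.6012 = 3491.2 g.

3491 g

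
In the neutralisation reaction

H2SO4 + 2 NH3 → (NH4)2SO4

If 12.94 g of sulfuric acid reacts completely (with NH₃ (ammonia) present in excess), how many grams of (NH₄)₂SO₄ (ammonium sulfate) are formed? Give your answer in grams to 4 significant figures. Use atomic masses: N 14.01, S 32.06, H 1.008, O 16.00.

M(H2SO4) = 2(1.008) + 32.06 + 4(16.00) = 98.076 g/mol.
M((NH4)2SO4) = 2(14.01) + 8(1.008) + 32.06 + 4(16.00) = 132.144 g/mol.
n(H2SO4) = 12.940 g / 98.076 g/mol = 0.13194 mol.
From the equation the H2SO4:(NH4)2SO4 mole ratio is 1:1, so n((NH4)2SO4) = 0.13194 × 1/1 = 0.13194 mol.
Mass of (NH4)2SO4 = 0.13194 mol × 132.144 g/mol = 17.435 g.

17.43 g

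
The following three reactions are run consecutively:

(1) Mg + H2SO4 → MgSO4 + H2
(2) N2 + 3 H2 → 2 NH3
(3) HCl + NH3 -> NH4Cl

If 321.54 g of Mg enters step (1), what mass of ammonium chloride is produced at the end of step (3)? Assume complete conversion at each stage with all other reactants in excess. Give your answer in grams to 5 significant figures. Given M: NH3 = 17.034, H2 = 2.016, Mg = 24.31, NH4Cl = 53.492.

471.68 g

n(Mg) = 321.54 / 24.31 = 13.2267 mol.
Reaction (1): Mg→H2 ratio 1:1 ⇒ n(H2) = 13.2267 mol.
Reaction (2): H2→NH3 ratio 3:2 ⇒ n(NH3) = 8.81777 mol.
Reaction (3): NH3→NH4Cl ratio 1:1 ⇒ n(NH4Cl) = 8.81777 mol.
Mass of NH4Cl = 8.81777 × 53.492 = 471.680 g.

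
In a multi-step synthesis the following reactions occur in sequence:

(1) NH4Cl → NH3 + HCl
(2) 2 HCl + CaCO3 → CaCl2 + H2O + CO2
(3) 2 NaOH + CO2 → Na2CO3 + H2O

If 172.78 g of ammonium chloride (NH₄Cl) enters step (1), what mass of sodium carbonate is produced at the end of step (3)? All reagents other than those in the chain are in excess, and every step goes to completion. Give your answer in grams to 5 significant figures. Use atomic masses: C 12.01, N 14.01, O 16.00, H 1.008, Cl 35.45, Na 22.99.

M(NH4Cl) = 14.01 + 4(1.008) + 35.45 = 53.492 g/mol.
M(Na2CO3) = 2(22.99) + 12.01 + 3(16.00) = 105.99 g/mol.
n(NH4Cl) = 172.78 / 53.492 = 3.23002 mol.
Reaction (1): NH4Cl→HCl ratio 1:1 ⇒ n(HCl) = 3.23002 mol.
Reaction (2): HCl→CO2 ratio 2:1 ⇒ n(CO2) = 1.61501 mol.
Reaction (3): CO2→Na2CO3 ratio 1:1 ⇒ n(Na2CO3) = 1.61501 mol.
Mass of Na2CO3 = 1.61501 × 105.99 = 171.175 g.

171.17 g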